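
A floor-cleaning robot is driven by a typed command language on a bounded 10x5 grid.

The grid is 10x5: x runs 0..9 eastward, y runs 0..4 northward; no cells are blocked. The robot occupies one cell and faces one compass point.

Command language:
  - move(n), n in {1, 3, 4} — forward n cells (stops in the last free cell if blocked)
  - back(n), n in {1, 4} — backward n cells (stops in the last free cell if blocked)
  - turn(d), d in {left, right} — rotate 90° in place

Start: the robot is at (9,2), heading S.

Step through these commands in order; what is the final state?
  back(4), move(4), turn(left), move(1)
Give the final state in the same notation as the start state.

at (9,0), heading E

from: at (9,2), heading S
step 1 (back(4)): at (9,4), heading S
step 2 (move(4)): at (9,0), heading S
step 3 (turn(left)): at (9,0), heading E
step 4 (move(1)): at (9,0), heading E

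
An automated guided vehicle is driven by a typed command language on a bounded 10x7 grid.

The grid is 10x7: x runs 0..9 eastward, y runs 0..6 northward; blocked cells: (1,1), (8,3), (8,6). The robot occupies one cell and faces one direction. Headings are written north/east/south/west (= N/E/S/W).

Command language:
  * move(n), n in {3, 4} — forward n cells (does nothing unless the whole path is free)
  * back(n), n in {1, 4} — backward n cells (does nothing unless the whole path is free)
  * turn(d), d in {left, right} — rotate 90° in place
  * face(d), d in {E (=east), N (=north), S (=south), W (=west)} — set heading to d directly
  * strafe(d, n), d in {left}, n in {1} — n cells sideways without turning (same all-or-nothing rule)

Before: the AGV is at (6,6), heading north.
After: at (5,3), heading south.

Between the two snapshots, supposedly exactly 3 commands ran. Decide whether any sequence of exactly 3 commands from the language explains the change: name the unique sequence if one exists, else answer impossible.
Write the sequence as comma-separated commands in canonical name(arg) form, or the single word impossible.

strafe(left, 1), face(S), move(3)

key: position moved to (5,3) AND the heading swung to S — translation plus rotation needed
start: at (6,6), heading north
t=1 strafe(left, 1) ⇒ at (5,6), heading north
t=2 face(S) ⇒ at (5,6), heading south
t=3 move(3) ⇒ at (5,3), heading south
all 1331 alternatives checked — unique.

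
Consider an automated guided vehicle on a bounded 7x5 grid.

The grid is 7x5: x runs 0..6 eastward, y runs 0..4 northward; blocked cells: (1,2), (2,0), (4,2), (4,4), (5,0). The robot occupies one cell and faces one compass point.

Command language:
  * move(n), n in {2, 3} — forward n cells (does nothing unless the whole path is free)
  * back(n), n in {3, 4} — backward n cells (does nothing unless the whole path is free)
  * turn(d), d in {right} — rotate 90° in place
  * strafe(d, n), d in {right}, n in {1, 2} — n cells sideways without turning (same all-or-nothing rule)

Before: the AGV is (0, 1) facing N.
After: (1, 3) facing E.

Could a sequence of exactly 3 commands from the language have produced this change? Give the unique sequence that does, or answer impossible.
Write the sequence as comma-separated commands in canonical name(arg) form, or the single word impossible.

move(2), strafe(right, 1), turn(right)

key: order matters: swapping move(2) and turn(right) lands elsewhere
initial: (0, 1) facing N
[1] after move(2): (0, 3) facing N
[2] after strafe(right, 1): (1, 3) facing N
[3] after turn(right): (1, 3) facing E
no rival 3-sequence matches.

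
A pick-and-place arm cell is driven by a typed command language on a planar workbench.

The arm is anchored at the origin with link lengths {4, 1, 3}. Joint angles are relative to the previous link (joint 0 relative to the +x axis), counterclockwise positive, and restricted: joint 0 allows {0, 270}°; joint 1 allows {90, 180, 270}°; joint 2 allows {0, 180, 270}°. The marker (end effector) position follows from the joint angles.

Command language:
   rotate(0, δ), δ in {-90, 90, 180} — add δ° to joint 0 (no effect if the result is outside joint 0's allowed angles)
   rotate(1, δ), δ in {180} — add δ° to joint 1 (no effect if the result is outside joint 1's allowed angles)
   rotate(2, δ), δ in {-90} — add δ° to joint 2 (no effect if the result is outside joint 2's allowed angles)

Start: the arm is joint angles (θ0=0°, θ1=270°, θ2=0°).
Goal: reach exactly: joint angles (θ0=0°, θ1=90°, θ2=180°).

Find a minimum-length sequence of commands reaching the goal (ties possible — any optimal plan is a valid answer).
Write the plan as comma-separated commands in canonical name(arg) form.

from: joint angles (θ0=0°, θ1=270°, θ2=0°)
step 1 (rotate(1, 180)): joint angles (θ0=0°, θ1=90°, θ2=0°)
step 2 (rotate(2, -90)): joint angles (θ0=0°, θ1=90°, θ2=270°)
step 3 (rotate(2, -90)): joint angles (θ0=0°, θ1=90°, θ2=180°)
shorter routes all fall short; 3 is best.

rotate(1, 180), rotate(2, -90), rotate(2, -90)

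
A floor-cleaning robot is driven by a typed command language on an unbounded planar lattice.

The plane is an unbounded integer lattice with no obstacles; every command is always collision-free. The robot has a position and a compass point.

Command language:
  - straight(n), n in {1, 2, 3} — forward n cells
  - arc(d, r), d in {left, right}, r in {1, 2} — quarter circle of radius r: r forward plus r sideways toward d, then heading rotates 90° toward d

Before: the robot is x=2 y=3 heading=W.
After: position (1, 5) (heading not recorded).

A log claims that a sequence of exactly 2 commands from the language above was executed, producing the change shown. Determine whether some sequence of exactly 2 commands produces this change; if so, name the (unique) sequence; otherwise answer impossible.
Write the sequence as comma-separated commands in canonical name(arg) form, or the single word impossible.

key: order matters: swapping arc(right, 1) and straight(1) lands elsewhere
t0: x=2 y=3 heading=W
step 1 (arc(right, 1)): x=1 y=4 heading=N
step 2 (straight(1)): x=1 y=5 heading=N
no rival 2-sequence matches.

arc(right, 1), straight(1)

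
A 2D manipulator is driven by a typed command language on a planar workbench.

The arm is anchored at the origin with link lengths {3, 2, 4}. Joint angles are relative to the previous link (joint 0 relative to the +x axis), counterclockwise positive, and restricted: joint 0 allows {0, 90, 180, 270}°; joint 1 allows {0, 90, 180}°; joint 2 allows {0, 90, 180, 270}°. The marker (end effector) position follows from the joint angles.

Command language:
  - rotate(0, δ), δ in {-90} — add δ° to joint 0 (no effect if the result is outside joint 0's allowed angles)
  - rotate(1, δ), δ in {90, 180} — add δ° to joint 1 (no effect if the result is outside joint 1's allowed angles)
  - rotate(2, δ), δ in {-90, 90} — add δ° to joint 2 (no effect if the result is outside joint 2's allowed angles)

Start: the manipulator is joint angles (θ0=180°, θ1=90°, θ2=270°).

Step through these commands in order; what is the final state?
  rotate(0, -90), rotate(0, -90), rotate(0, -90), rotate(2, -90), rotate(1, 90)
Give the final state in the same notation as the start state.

joint angles (θ0=270°, θ1=180°, θ2=180°)

initial: joint angles (θ0=180°, θ1=90°, θ2=270°)
1. rotate(0, -90) → joint angles (θ0=90°, θ1=90°, θ2=270°)
2. rotate(0, -90) → joint angles (θ0=0°, θ1=90°, θ2=270°)
3. rotate(0, -90) → joint angles (θ0=270°, θ1=90°, θ2=270°)
4. rotate(2, -90) → joint angles (θ0=270°, θ1=90°, θ2=180°)
5. rotate(1, 90) → joint angles (θ0=270°, θ1=180°, θ2=180°)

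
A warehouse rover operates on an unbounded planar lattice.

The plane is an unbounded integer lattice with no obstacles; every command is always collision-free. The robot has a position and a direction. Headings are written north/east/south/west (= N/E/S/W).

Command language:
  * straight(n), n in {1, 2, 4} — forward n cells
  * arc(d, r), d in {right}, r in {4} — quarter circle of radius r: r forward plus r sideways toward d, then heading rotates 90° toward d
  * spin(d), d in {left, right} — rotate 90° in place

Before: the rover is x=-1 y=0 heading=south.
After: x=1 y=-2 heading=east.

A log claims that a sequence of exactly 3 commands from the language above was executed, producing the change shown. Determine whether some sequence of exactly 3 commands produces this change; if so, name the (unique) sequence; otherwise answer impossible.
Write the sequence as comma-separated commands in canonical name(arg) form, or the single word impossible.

straight(2), spin(left), straight(2)

key: cell and facing (now E) both changed — the 3 commands mix motion and turning
begin: x=-1 y=0 heading=south
1. straight(2) → x=-1 y=-2 heading=south
2. spin(left) → x=-1 y=-2 heading=east
3. straight(2) → x=1 y=-2 heading=east
uniquely the one of 216 3-step routes that fits.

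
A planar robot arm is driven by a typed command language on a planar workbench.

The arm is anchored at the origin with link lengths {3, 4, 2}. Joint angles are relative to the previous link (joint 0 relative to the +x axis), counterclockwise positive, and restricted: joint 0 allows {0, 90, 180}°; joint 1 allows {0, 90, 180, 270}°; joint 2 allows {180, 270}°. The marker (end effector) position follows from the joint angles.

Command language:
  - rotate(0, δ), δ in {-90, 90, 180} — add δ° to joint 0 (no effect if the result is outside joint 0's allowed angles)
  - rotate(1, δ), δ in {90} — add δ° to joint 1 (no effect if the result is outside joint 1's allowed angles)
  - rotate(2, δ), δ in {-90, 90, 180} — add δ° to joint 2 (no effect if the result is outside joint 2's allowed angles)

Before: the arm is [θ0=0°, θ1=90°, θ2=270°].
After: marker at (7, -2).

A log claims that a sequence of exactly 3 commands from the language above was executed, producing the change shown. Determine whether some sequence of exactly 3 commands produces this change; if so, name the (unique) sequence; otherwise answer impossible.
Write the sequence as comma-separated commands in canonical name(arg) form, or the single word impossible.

rotate(1, 90), rotate(1, 90), rotate(1, 90)

from: [θ0=0°, θ1=90°, θ2=270°]
t=1 rotate(1, 90) ⇒ [θ0=0°, θ1=180°, θ2=270°]
t=2 rotate(1, 90) ⇒ [θ0=0°, θ1=270°, θ2=270°]
t=3 rotate(1, 90) ⇒ [θ0=0°, θ1=0°, θ2=270°]
no other 3-command option fits: unique.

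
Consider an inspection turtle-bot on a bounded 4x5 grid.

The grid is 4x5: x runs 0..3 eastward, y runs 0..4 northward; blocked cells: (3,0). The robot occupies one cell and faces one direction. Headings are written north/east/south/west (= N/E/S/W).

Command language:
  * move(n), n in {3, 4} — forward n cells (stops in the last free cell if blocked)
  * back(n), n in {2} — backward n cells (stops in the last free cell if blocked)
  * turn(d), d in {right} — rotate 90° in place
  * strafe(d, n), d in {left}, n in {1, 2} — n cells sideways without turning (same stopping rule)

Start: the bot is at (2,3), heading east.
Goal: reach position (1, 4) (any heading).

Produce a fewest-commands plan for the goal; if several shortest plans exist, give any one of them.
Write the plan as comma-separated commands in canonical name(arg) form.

strafe(left, 1), move(4), back(2)

begin: at (2,3), heading east
1. strafe(left, 1) → at (2,4), heading east
2. move(4) → at (3,4), heading east
3. back(2) → at (1,4), heading east
minimal: 3 command(s), checked below 3.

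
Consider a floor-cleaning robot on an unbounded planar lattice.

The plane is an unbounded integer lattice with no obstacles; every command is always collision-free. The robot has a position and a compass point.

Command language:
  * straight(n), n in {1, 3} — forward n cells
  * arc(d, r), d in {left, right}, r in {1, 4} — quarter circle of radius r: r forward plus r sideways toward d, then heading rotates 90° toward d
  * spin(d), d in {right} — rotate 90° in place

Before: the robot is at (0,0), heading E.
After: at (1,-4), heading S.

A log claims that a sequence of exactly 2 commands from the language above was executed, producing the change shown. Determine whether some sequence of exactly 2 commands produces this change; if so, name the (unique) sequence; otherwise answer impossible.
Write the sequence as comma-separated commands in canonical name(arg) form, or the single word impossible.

arc(right, 1), straight(3)

key: cell and facing (now S) both changed — the 2 commands mix motion and turning
initial: at (0,0), heading E
t=1 arc(right, 1) ⇒ at (1,-1), heading S
t=2 straight(3) ⇒ at (1,-4), heading S
uniquely the one of 49 2-step routes that fits.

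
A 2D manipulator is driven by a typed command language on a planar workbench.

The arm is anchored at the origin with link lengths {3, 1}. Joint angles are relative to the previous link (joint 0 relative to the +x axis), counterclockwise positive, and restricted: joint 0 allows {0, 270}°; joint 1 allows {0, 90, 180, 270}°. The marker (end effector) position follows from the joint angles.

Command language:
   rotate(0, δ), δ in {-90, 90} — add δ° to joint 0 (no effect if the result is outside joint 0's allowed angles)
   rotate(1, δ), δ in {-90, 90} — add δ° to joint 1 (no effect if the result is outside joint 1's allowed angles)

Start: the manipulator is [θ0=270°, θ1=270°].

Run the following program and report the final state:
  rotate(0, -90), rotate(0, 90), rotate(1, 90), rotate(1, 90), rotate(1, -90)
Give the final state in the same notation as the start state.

[θ0=0°, θ1=0°]

begin: [θ0=270°, θ1=270°]
step 1 (rotate(0, -90)): [θ0=270°, θ1=270°]
step 2 (rotate(0, 90)): [θ0=0°, θ1=270°]
step 3 (rotate(1, 90)): [θ0=0°, θ1=0°]
step 4 (rotate(1, 90)): [θ0=0°, θ1=90°]
step 5 (rotate(1, -90)): [θ0=0°, θ1=0°]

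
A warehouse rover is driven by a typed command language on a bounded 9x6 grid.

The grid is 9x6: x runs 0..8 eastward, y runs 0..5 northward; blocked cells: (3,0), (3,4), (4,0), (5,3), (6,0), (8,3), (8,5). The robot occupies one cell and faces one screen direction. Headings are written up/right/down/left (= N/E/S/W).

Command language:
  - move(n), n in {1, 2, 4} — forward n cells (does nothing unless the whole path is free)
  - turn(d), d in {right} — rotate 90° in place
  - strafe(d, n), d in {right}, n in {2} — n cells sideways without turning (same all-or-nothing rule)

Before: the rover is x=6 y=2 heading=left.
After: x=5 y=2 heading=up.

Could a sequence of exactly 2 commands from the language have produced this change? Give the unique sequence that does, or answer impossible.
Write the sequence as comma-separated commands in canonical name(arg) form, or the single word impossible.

move(1), turn(right)

key: running turn(right) before move(1) would end elsewhere — order is forced
begin: x=6 y=2 heading=left
[1] after move(1): x=5 y=2 heading=left
[2] after turn(right): x=5 y=2 heading=up
no other 2-command option fits: unique.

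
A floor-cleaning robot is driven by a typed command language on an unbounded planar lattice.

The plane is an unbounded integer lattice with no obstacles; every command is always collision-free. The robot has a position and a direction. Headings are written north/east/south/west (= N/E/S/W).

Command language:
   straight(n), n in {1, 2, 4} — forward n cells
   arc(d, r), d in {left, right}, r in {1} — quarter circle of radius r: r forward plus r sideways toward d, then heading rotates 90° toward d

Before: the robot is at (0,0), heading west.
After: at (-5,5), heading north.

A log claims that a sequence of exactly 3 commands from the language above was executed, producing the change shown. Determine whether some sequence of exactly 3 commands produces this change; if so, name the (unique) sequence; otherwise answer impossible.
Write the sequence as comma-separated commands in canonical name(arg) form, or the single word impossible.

key: cell and facing (now N) both changed — the 3 commands mix motion and turning
t0: at (0,0), heading west
step 1 (straight(4)): at (-4,0), heading west
step 2 (arc(right, 1)): at (-5,1), heading north
step 3 (straight(4)): at (-5,5), heading north
uniquely the one of 125 3-step routes that fits.

straight(4), arc(right, 1), straight(4)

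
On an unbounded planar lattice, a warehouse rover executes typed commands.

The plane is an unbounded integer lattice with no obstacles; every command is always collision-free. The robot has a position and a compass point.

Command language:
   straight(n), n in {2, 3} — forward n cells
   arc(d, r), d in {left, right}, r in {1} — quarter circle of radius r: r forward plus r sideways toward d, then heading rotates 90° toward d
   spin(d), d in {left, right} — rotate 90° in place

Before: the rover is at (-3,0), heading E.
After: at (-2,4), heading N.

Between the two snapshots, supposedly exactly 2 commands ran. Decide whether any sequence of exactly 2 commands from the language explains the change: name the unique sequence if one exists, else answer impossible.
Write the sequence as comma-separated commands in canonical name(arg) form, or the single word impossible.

arc(left, 1), straight(3)

key: order matters: swapping arc(left, 1) and straight(3) lands elsewhere
start: at (-3,0), heading E
[1] after arc(left, 1): at (-2,1), heading N
[2] after straight(3): at (-2,4), heading N
all 36 alternatives checked — unique.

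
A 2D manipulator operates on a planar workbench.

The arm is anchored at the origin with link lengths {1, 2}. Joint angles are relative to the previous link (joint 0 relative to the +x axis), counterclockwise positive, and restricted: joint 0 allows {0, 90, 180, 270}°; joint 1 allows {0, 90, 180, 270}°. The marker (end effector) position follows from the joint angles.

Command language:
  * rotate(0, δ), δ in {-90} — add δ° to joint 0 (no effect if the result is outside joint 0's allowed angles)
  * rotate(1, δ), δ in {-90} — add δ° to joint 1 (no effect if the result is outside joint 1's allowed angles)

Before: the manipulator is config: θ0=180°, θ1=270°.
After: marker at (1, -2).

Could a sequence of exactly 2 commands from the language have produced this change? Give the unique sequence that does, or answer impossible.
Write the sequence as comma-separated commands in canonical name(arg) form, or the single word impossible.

from: config: θ0=180°, θ1=270°
step 1 (rotate(0, -90)): config: θ0=90°, θ1=270°
step 2 (rotate(0, -90)): config: θ0=0°, θ1=270°
all 4 alternatives checked — unique.

rotate(0, -90), rotate(0, -90)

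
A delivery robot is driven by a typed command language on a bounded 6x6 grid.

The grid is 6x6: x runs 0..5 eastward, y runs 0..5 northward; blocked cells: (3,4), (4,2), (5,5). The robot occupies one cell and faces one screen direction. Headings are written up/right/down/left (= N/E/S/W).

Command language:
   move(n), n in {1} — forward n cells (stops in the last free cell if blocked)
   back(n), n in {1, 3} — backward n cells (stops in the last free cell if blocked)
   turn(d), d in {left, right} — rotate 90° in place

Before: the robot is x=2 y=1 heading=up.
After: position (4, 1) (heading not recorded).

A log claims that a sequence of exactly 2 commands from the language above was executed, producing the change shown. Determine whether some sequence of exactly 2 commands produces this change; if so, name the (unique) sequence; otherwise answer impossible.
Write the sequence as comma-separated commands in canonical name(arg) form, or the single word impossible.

impossible

all 25 sequences checked — none match.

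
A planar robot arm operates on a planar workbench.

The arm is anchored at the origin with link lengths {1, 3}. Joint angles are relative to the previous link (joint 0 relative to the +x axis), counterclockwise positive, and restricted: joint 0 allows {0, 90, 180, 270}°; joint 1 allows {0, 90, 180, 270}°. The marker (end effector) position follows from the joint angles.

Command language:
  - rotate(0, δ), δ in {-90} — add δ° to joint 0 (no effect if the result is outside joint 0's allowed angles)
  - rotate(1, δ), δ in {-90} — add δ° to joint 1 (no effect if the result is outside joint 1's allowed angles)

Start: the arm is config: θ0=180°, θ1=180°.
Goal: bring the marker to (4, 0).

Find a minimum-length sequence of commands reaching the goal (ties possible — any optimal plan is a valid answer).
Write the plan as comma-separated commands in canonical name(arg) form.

t0: config: θ0=180°, θ1=180°
1. rotate(0, -90) → config: θ0=90°, θ1=180°
2. rotate(0, -90) → config: θ0=0°, θ1=180°
3. rotate(1, -90) → config: θ0=0°, θ1=90°
4. rotate(1, -90) → config: θ0=0°, θ1=0°
nothing shorter than 4 reaches the goal.

rotate(0, -90), rotate(0, -90), rotate(1, -90), rotate(1, -90)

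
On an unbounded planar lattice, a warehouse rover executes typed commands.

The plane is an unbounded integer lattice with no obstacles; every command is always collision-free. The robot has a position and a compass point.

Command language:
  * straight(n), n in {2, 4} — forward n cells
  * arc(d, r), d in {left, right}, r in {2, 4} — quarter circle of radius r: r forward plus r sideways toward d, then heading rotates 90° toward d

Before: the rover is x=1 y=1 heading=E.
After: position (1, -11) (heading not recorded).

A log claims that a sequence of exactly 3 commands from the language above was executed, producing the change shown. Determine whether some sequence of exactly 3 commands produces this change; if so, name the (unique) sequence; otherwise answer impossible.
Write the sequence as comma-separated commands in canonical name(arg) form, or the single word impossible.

t0: x=1 y=1 heading=E
step 1 (arc(right, 4)): x=5 y=-3 heading=S
step 2 (straight(4)): x=5 y=-7 heading=S
step 3 (arc(right, 4)): x=1 y=-11 heading=W
no rival 3-sequence matches.

arc(right, 4), straight(4), arc(right, 4)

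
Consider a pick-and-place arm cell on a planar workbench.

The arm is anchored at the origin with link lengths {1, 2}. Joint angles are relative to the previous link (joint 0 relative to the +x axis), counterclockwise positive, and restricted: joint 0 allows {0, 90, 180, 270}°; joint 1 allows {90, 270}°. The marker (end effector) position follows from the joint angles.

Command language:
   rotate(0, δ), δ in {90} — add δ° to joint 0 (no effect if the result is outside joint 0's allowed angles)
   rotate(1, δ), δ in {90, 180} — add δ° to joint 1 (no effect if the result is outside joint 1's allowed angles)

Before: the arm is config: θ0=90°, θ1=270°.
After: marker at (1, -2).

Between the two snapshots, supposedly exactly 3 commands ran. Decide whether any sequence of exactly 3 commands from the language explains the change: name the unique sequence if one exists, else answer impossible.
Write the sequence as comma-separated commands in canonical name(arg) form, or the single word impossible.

rotate(0, 90), rotate(0, 90), rotate(0, 90)

begin: config: θ0=90°, θ1=270°
step 1 (rotate(0, 90)): config: θ0=180°, θ1=270°
step 2 (rotate(0, 90)): config: θ0=270°, θ1=270°
step 3 (rotate(0, 90)): config: θ0=0°, θ1=270°
all 27 alternatives checked — unique.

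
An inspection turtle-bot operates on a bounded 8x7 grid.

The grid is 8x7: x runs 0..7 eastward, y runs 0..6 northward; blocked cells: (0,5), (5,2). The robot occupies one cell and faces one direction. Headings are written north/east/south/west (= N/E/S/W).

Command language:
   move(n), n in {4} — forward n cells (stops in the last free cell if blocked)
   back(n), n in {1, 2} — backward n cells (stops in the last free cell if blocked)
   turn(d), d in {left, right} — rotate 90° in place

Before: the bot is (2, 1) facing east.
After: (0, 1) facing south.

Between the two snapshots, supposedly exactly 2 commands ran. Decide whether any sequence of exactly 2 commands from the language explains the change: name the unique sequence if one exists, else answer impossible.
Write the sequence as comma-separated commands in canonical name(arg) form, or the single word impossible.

back(2), turn(right)

key: cell and facing (now S) both changed — the 2 commands mix motion and turning
start: (2, 1) facing east
step 1 (back(2)): (0, 1) facing east
step 2 (turn(right)): (0, 1) facing south
no other 2-command option fits: unique.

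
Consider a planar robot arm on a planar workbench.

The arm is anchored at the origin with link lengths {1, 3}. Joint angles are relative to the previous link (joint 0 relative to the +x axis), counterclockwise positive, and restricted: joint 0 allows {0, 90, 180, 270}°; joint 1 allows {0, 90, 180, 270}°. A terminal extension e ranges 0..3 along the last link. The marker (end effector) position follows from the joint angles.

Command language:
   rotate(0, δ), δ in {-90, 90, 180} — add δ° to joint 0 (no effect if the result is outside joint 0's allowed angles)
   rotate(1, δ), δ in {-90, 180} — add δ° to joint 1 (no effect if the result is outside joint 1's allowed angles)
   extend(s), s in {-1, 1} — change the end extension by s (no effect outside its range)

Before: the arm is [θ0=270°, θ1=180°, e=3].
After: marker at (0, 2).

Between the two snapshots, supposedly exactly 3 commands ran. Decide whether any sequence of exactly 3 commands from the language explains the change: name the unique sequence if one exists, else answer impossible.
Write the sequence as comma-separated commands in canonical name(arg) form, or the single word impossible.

extend(-1), extend(-1), extend(-1)

initial: [θ0=270°, θ1=180°, e=3]
step 1 (extend(-1)): [θ0=270°, θ1=180°, e=2]
step 2 (extend(-1)): [θ0=270°, θ1=180°, e=1]
step 3 (extend(-1)): [θ0=270°, θ1=180°, e=0]
uniquely the one of 343 3-step routes that fits.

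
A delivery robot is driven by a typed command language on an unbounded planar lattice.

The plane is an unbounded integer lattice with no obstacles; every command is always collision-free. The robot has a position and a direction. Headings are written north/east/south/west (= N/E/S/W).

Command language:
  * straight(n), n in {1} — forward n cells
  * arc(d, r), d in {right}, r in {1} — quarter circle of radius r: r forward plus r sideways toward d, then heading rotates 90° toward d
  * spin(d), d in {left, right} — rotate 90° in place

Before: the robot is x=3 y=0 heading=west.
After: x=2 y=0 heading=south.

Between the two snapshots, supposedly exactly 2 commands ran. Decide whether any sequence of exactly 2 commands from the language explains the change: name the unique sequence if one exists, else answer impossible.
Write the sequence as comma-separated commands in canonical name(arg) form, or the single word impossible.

straight(1), spin(left)

key: cell and facing (now S) both changed — the 2 commands mix motion and turning
t0: x=3 y=0 heading=west
1. straight(1) → x=2 y=0 heading=west
2. spin(left) → x=2 y=0 heading=south
no rival 2-sequence matches.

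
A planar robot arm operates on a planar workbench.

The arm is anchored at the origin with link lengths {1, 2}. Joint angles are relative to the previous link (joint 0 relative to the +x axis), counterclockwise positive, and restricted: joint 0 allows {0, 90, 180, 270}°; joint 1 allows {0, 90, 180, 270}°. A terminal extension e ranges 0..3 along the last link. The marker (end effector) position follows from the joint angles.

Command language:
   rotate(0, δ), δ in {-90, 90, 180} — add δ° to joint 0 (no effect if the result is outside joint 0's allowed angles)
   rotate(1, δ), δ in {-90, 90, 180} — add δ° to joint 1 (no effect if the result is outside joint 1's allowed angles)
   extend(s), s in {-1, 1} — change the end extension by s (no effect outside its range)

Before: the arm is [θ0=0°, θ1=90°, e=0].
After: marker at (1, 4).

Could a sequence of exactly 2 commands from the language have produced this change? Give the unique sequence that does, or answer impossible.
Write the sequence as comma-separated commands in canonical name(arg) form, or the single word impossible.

from: [θ0=0°, θ1=90°, e=0]
step 1 (extend(1)): [θ0=0°, θ1=90°, e=1]
step 2 (extend(1)): [θ0=0°, θ1=90°, e=2]
no other 2-command option fits: unique.

extend(1), extend(1)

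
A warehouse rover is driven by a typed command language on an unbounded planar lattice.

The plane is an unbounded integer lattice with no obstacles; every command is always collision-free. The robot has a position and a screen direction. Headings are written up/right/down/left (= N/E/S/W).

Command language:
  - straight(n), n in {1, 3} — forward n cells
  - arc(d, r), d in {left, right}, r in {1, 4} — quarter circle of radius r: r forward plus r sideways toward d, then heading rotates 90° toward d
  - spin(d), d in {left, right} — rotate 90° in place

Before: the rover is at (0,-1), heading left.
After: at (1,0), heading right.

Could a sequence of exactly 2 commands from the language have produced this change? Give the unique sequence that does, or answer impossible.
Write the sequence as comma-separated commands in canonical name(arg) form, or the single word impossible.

spin(right), arc(right, 1)

key: position moved to (1,0) AND the heading swung to E — translation plus rotation needed
from: at (0,-1), heading left
[1] after spin(right): at (0,-1), heading up
[2] after arc(right, 1): at (1,0), heading right
uniquely the one of 64 2-step routes that fits.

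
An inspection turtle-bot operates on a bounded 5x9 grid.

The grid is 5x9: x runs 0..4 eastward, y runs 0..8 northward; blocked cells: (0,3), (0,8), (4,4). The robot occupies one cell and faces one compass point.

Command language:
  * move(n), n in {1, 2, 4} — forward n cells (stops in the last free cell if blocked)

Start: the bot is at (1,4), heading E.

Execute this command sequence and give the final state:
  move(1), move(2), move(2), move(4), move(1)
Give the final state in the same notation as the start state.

start: at (1,4), heading E
t=1 move(1) ⇒ at (2,4), heading E
t=2 move(2) ⇒ at (3,4), heading E
t=3 move(2) ⇒ at (3,4), heading E
t=4 move(4) ⇒ at (3,4), heading E
t=5 move(1) ⇒ at (3,4), heading E

at (3,4), heading E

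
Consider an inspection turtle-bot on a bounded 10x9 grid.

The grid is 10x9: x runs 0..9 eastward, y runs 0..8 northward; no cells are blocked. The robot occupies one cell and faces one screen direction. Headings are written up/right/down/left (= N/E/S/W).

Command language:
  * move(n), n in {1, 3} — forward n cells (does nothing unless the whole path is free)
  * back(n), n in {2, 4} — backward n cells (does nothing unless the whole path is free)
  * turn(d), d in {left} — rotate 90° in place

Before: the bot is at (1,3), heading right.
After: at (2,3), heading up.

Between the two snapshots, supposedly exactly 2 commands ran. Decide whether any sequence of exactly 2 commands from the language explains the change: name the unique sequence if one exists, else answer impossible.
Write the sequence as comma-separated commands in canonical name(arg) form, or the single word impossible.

key: position moved to (2,3) AND the heading swung to N — translation plus rotation needed
start: at (1,3), heading right
t=1 move(1) ⇒ at (2,3), heading right
t=2 turn(left) ⇒ at (2,3), heading up
all 25 alternatives checked — unique.

move(1), turn(left)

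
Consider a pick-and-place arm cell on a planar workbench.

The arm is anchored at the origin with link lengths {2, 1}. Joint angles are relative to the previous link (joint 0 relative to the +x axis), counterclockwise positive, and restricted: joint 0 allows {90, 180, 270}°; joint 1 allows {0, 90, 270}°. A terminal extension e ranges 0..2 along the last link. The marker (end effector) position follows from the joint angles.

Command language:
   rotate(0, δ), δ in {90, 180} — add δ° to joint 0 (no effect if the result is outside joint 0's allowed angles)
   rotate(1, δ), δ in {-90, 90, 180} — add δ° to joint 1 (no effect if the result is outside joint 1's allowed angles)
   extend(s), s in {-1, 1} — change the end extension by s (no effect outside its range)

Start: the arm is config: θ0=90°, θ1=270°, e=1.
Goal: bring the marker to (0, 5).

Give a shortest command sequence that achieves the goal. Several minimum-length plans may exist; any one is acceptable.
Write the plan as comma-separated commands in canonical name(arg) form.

extend(1), rotate(1, 90)

t0: config: θ0=90°, θ1=270°, e=1
t=1 extend(1) ⇒ config: θ0=90°, θ1=270°, e=2
t=2 rotate(1, 90) ⇒ config: θ0=90°, θ1=0°, e=2
shorter routes all fall short; 2 is best.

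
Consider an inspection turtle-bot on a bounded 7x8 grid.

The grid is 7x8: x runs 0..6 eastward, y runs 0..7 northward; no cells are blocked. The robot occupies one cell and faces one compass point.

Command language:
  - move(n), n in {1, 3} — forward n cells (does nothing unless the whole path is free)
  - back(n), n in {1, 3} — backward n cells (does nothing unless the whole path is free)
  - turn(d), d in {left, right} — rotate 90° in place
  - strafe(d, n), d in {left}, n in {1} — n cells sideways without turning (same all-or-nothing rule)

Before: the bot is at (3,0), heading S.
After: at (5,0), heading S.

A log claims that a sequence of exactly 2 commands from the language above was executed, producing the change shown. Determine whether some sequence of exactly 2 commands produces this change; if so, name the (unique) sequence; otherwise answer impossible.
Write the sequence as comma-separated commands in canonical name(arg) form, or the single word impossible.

key: still facing S at the end — nothing in the sequence rotates
t0: at (3,0), heading S
step 1 (strafe(left, 1)): at (4,0), heading S
step 2 (strafe(left, 1)): at (5,0), heading S
no rival 2-sequence matches.

strafe(left, 1), strafe(left, 1)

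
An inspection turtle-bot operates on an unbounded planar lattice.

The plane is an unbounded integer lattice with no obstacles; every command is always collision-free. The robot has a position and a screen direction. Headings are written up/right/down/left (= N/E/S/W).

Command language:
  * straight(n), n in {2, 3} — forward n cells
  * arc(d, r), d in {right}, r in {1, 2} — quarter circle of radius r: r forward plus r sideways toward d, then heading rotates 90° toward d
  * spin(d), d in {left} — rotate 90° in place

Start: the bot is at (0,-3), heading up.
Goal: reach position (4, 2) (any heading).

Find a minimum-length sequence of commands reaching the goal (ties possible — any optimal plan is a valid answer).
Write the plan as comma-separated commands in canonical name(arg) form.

straight(3), arc(right, 2), straight(2)

initial: at (0,-3), heading up
1. straight(3) → at (0,0), heading up
2. arc(right, 2) → at (2,2), heading right
3. straight(2) → at (4,2), heading right
nothing shorter than 3 reaches the goal.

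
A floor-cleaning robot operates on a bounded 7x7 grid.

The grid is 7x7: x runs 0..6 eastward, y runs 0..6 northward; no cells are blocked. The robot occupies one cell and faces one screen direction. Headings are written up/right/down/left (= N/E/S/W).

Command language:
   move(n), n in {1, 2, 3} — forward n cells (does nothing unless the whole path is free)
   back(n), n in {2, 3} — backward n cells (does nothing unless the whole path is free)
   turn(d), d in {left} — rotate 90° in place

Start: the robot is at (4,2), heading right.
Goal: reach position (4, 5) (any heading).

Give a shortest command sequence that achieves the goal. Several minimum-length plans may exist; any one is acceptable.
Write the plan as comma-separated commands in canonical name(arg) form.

turn(left), move(3)

t0: at (4,2), heading right
[1] after turn(left): at (4,2), heading up
[2] after move(3): at (4,5), heading up
nothing shorter than 2 reaches the goal.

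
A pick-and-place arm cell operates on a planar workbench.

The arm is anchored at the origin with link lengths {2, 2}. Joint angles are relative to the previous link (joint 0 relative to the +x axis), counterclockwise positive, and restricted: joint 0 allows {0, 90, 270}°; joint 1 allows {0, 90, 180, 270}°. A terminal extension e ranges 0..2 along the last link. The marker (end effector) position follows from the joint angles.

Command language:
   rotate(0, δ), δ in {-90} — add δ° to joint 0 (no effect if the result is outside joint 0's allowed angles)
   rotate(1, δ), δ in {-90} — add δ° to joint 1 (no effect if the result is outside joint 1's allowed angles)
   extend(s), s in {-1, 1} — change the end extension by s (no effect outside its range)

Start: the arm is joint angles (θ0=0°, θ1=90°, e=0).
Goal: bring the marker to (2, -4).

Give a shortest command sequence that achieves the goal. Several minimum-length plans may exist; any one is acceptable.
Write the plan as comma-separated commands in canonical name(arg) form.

rotate(1, -90), rotate(1, -90), extend(1), extend(1)

from: joint angles (θ0=0°, θ1=90°, e=0)
1. rotate(1, -90) → joint angles (θ0=0°, θ1=0°, e=0)
2. rotate(1, -90) → joint angles (θ0=0°, θ1=270°, e=0)
3. extend(1) → joint angles (θ0=0°, θ1=270°, e=1)
4. extend(1) → joint angles (θ0=0°, θ1=270°, e=2)
no 3-step plan works, so 4 is optimal.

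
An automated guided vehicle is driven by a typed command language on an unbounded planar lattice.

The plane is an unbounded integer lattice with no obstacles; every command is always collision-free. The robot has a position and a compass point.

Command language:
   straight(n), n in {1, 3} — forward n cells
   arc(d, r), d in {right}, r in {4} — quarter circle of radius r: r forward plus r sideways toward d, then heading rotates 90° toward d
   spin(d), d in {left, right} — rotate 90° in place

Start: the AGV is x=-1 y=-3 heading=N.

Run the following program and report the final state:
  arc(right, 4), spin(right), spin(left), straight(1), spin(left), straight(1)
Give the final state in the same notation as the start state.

x=4 y=2 heading=N

from: x=-1 y=-3 heading=N
[1] after arc(right, 4): x=3 y=1 heading=E
[2] after spin(right): x=3 y=1 heading=S
[3] after spin(left): x=3 y=1 heading=E
[4] after straight(1): x=4 y=1 heading=E
[5] after spin(left): x=4 y=1 heading=N
[6] after straight(1): x=4 y=2 heading=N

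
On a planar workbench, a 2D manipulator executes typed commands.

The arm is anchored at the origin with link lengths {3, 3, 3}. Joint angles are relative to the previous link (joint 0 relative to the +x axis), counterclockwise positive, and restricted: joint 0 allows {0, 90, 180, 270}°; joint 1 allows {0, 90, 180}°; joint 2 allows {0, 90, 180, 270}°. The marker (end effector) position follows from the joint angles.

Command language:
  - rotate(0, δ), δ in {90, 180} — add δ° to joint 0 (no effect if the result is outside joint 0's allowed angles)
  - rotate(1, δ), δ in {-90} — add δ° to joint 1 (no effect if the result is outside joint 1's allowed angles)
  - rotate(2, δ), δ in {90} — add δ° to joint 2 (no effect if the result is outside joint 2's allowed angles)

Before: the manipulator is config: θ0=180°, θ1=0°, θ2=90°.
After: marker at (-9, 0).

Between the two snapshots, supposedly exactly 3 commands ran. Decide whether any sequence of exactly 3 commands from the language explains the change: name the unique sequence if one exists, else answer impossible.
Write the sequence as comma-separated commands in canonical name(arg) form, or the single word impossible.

rotate(2, 90), rotate(2, 90), rotate(2, 90)

from: config: θ0=180°, θ1=0°, θ2=90°
step 1 (rotate(2, 90)): config: θ0=180°, θ1=0°, θ2=180°
step 2 (rotate(2, 90)): config: θ0=180°, θ1=0°, θ2=270°
step 3 (rotate(2, 90)): config: θ0=180°, θ1=0°, θ2=0°
no rival 3-sequence matches.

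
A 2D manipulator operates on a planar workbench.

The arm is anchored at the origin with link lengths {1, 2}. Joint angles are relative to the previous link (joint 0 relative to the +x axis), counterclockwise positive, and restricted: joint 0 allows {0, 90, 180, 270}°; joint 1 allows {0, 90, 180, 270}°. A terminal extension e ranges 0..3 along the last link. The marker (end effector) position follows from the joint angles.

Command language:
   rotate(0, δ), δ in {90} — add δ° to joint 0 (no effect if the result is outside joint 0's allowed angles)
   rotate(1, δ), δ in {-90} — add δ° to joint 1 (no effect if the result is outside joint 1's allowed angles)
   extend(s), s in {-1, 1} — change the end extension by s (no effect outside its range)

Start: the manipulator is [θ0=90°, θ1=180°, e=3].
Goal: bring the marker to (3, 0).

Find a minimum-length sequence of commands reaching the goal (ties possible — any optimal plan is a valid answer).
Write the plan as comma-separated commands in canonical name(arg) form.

begin: [θ0=90°, θ1=180°, e=3]
t=1 extend(-1) ⇒ [θ0=90°, θ1=180°, e=2]
t=2 rotate(0, 90) ⇒ [θ0=180°, θ1=180°, e=2]
shorter routes all fall short; 2 is best.

extend(-1), rotate(0, 90)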